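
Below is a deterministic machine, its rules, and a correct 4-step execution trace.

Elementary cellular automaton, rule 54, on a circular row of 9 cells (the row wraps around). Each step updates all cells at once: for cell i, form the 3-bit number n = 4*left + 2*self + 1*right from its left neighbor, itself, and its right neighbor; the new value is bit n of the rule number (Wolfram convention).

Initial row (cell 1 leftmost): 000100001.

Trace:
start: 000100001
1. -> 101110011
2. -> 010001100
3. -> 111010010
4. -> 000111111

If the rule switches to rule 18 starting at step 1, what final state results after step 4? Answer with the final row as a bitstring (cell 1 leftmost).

(re-executing steps 1..4 under rule 18; state before step 1: 000100001)
1. -> 101010010
2. -> 000001100
3. -> 000010010
4. -> 000101101

000101101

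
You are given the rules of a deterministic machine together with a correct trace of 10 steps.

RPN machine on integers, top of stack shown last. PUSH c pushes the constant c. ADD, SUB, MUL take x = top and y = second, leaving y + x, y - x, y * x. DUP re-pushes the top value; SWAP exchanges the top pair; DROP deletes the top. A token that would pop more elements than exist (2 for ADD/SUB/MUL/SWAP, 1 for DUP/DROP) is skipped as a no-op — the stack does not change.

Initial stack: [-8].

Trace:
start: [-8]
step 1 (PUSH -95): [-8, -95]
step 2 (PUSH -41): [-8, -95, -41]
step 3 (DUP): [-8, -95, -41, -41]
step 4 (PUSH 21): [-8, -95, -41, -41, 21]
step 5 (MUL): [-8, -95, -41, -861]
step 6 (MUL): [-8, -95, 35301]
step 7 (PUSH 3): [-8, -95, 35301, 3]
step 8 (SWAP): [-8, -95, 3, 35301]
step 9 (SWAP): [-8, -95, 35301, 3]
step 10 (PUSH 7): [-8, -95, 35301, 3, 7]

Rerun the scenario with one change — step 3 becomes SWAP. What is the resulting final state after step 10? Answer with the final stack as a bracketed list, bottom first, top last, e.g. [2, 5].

(re-executing from step 3 with the substitution; state before step 3: [-8, -95, -41])
step 3 (SWAP): [-8, -41, -95]
step 4 (PUSH 21): [-8, -41, -95, 21]
step 5 (MUL): [-8, -41, -1995]
step 6 (MUL): [-8, 81795]
step 7 (PUSH 3): [-8, 81795, 3]
step 8 (SWAP): [-8, 3, 81795]
step 9 (SWAP): [-8, 81795, 3]
step 10 (PUSH 7): [-8, 81795, 3, 7]

[-8, 81795, 3, 7]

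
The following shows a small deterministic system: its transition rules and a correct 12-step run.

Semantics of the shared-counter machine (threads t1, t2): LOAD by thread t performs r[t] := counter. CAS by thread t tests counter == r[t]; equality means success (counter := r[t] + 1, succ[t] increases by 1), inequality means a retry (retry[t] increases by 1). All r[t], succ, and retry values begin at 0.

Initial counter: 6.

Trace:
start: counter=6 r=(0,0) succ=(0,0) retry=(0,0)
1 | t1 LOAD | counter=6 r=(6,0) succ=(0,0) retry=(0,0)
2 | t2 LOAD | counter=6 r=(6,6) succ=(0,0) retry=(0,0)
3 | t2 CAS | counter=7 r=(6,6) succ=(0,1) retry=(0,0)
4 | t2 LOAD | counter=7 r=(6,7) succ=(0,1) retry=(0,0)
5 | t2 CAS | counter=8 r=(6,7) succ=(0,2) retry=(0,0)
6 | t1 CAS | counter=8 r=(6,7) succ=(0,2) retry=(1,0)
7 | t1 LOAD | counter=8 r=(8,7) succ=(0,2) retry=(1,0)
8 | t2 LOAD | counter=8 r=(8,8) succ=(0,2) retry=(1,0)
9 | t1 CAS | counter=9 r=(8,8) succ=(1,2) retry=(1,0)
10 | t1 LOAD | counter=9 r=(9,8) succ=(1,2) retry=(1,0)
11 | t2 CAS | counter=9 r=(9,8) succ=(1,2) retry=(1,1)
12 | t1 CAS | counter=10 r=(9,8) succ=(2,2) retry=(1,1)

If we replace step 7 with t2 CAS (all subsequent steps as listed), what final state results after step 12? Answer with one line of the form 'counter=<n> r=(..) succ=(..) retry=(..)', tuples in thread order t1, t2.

(re-executing from step 7 with the substitution; state before step 7: counter=8 r=(6,7) succ=(0,2) retry=(1,0))
7 | t2 CAS | counter=8 r=(6,7) succ=(0,2) retry=(1,1)
8 | t2 LOAD | counter=8 r=(6,8) succ=(0,2) retry=(1,1)
9 | t1 CAS | counter=8 r=(6,8) succ=(0,2) retry=(2,1)
10 | t1 LOAD | counter=8 r=(8,8) succ=(0,2) retry=(2,1)
11 | t2 CAS | counter=9 r=(8,8) succ=(0,3) retry=(2,1)
12 | t1 CAS | counter=9 r=(8,8) succ=(0,3) retry=(3,1)

counter=9 r=(8,8) succ=(0,3) retry=(3,1)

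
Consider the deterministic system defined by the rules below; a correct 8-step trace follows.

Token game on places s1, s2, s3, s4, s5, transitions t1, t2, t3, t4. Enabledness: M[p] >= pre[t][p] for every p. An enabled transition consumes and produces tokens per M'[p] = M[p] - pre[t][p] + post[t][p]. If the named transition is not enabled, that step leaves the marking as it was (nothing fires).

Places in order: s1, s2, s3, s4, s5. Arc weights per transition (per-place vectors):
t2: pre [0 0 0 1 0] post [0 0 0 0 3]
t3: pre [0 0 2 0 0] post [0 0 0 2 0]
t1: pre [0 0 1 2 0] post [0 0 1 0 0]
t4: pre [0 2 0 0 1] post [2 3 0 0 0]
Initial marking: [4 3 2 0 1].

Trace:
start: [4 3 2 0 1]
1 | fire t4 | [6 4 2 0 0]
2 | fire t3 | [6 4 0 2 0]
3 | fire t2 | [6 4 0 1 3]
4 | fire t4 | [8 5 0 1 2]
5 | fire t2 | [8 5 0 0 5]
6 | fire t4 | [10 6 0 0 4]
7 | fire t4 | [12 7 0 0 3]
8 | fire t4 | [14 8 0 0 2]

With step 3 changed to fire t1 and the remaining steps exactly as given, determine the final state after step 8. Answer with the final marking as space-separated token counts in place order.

12 7 0 1 0

(re-executing from step 3 with the substitution; state before step 3: [6 4 0 2 0])
3 | fire t1 | [6 4 0 2 0]
4 | fire t4 | [6 4 0 2 0]
5 | fire t2 | [6 4 0 1 3]
6 | fire t4 | [8 5 0 1 2]
7 | fire t4 | [10 6 0 1 1]
8 | fire t4 | [12 7 0 1 0]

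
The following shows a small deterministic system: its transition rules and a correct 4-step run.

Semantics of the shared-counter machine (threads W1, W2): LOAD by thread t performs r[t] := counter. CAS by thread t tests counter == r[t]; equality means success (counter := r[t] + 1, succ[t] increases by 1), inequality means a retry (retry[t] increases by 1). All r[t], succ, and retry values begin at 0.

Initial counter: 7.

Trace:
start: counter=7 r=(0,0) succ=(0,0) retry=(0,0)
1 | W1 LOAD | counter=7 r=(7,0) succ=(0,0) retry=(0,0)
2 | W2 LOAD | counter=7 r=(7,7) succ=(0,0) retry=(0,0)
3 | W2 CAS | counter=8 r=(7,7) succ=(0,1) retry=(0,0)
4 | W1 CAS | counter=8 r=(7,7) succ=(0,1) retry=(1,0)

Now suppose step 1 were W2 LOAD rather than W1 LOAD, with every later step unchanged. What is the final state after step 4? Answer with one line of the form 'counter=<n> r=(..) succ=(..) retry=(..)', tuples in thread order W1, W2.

counter=8 r=(0,7) succ=(0,1) retry=(1,0)

(re-executing from step 1 with the substitution; state before step 1: counter=7 r=(0,0) succ=(0,0) retry=(0,0))
1 | W2 LOAD | counter=7 r=(0,7) succ=(0,0) retry=(0,0)
2 | W2 LOAD | counter=7 r=(0,7) succ=(0,0) retry=(0,0)
3 | W2 CAS | counter=8 r=(0,7) succ=(0,1) retry=(0,0)
4 | W1 CAS | counter=8 r=(0,7) succ=(0,1) retry=(1,0)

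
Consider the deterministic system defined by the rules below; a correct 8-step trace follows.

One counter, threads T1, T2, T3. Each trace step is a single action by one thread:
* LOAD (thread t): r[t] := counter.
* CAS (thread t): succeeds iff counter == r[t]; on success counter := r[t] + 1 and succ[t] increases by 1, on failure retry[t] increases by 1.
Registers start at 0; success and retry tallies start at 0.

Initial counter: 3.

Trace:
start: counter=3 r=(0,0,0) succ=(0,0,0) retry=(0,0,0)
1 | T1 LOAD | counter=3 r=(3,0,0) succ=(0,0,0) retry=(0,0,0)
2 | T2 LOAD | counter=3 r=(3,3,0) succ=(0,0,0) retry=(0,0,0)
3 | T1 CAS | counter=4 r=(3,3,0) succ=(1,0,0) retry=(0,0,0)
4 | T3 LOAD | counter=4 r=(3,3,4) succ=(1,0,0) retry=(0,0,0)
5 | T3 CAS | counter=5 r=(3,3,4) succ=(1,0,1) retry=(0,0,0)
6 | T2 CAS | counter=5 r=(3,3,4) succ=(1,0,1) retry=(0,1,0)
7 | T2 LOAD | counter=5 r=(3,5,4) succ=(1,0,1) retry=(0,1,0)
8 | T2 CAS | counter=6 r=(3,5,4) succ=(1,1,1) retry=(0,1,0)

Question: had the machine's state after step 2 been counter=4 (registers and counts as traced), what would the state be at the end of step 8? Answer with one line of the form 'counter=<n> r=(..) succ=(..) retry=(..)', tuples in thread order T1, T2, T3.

state after step 2 := counter=4 r=(3,3,0) succ=(0,0,0) retry=(0,0,0)
3 | T1 CAS | counter=4 r=(3,3,0) succ=(0,0,0) retry=(1,0,0)
4 | T3 LOAD | counter=4 r=(3,3,4) succ=(0,0,0) retry=(1,0,0)
5 | T3 CAS | counter=5 r=(3,3,4) succ=(0,0,1) retry=(1,0,0)
6 | T2 CAS | counter=5 r=(3,3,4) succ=(0,0,1) retry=(1,1,0)
7 | T2 LOAD | counter=5 r=(3,5,4) succ=(0,0,1) retry=(1,1,0)
8 | T2 CAS | counter=6 r=(3,5,4) succ=(0,1,1) retry=(1,1,0)

counter=6 r=(3,5,4) succ=(0,1,1) retry=(1,1,0)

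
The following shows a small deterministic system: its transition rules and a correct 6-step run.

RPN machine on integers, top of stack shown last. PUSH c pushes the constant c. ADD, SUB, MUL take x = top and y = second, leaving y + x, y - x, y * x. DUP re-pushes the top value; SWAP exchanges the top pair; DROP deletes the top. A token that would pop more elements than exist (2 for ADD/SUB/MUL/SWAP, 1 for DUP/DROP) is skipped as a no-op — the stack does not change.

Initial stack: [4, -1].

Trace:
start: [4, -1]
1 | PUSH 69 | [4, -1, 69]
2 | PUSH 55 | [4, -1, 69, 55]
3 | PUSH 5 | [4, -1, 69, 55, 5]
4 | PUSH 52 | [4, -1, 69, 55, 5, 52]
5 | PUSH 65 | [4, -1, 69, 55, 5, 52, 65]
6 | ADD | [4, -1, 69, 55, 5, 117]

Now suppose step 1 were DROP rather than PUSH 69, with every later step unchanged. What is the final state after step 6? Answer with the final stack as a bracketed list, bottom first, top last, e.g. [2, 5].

(re-executing from step 1 with the substitution; state before step 1: [4, -1])
1 | DROP | [4]
2 | PUSH 55 | [4, 55]
3 | PUSH 5 | [4, 55, 5]
4 | PUSH 52 | [4, 55, 5, 52]
5 | PUSH 65 | [4, 55, 5, 52, 65]
6 | ADD | [4, 55, 5, 117]

[4, 55, 5, 117]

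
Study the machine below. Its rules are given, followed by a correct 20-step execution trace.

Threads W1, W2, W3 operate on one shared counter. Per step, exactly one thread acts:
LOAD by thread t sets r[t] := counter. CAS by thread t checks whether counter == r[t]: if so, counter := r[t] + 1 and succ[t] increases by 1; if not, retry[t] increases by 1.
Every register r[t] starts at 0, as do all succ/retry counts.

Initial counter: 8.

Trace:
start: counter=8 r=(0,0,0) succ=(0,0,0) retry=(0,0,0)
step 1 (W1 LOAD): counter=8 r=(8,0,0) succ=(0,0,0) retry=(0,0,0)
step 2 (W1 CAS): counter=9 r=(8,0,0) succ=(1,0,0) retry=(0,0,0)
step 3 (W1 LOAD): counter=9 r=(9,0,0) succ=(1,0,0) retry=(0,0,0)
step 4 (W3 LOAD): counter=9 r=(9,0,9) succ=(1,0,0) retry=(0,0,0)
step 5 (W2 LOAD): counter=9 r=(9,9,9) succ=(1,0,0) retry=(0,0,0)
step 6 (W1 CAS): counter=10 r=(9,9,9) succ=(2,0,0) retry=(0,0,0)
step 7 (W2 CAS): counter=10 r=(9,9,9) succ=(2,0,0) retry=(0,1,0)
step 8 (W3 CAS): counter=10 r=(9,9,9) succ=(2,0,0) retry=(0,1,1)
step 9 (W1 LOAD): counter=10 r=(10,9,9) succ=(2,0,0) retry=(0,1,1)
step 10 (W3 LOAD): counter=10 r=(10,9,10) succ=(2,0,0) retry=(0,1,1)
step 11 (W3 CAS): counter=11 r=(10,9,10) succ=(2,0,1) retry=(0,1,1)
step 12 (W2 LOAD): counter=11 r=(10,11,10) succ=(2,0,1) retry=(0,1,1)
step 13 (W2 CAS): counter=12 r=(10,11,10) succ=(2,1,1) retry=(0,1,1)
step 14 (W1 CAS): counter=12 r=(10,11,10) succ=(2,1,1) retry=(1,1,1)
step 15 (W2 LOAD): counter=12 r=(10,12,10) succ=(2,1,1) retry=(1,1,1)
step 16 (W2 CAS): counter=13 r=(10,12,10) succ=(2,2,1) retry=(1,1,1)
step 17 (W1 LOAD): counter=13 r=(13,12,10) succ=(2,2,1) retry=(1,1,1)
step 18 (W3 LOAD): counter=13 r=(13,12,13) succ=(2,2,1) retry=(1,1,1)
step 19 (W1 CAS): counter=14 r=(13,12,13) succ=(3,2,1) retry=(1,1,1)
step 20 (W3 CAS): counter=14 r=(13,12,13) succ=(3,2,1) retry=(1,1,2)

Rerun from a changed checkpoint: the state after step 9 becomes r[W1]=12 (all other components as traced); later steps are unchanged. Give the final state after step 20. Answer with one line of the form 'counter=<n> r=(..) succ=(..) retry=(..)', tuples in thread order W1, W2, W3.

counter=15 r=(14,13,14) succ=(4,2,1) retry=(0,1,2)

state after step 9 := counter=10 r=(12,9,9) succ=(2,0,0) retry=(0,1,1)
step 10 (W3 LOAD): counter=10 r=(12,9,10) succ=(2,0,0) retry=(0,1,1)
step 11 (W3 CAS): counter=11 r=(12,9,10) succ=(2,0,1) retry=(0,1,1)
step 12 (W2 LOAD): counter=11 r=(12,11,10) succ=(2,0,1) retry=(0,1,1)
step 13 (W2 CAS): counter=12 r=(12,11,10) succ=(2,1,1) retry=(0,1,1)
step 14 (W1 CAS): counter=13 r=(12,11,10) succ=(3,1,1) retry=(0,1,1)
step 15 (W2 LOAD): counter=13 r=(12,13,10) succ=(3,1,1) retry=(0,1,1)
step 16 (W2 CAS): counter=14 r=(12,13,10) succ=(3,2,1) retry=(0,1,1)
step 17 (W1 LOAD): counter=14 r=(14,13,10) succ=(3,2,1) retry=(0,1,1)
step 18 (W3 LOAD): counter=14 r=(14,13,14) succ=(3,2,1) retry=(0,1,1)
step 19 (W1 CAS): counter=15 r=(14,13,14) succ=(4,2,1) retry=(0,1,1)
step 20 (W3 CAS): counter=15 r=(14,13,14) succ=(4,2,1) retry=(0,1,2)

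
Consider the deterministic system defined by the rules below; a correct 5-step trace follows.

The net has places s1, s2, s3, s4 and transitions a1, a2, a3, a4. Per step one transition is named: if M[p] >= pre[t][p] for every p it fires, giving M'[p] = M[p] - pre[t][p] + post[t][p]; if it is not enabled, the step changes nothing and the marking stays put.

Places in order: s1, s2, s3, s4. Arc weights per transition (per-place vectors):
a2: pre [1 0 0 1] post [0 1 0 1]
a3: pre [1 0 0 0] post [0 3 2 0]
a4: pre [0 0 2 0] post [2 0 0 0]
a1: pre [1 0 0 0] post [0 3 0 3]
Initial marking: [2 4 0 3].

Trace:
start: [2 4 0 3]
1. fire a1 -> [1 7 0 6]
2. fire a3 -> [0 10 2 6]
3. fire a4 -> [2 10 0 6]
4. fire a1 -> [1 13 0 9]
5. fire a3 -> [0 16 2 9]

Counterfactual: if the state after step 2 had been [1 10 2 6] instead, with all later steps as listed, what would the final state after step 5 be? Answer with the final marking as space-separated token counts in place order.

1 16 2 9

state after step 2 := [1 10 2 6]
3. fire a4 -> [3 10 0 6]
4. fire a1 -> [2 13 0 9]
5. fire a3 -> [1 16 2 9]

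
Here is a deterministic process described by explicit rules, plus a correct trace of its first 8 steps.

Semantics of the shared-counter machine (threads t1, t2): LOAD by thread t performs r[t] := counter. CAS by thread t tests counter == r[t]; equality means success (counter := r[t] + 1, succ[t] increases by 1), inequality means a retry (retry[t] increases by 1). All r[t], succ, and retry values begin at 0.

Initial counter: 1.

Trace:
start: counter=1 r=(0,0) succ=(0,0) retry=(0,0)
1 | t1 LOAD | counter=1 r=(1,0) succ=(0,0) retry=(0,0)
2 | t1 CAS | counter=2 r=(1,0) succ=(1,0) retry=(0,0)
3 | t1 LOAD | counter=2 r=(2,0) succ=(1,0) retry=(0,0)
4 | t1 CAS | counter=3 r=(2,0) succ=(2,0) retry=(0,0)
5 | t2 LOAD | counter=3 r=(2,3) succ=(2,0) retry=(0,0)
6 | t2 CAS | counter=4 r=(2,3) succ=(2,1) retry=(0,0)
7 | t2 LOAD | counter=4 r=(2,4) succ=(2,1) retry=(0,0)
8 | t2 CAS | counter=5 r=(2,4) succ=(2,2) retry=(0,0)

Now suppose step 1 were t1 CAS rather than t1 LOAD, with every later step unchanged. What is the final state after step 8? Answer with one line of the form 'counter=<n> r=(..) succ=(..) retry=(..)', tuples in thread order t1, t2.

counter=4 r=(1,3) succ=(1,2) retry=(2,0)

(re-executing from step 1 with the substitution; state before step 1: counter=1 r=(0,0) succ=(0,0) retry=(0,0))
1 | t1 CAS | counter=1 r=(0,0) succ=(0,0) retry=(1,0)
2 | t1 CAS | counter=1 r=(0,0) succ=(0,0) retry=(2,0)
3 | t1 LOAD | counter=1 r=(1,0) succ=(0,0) retry=(2,0)
4 | t1 CAS | counter=2 r=(1,0) succ=(1,0) retry=(2,0)
5 | t2 LOAD | counter=2 r=(1,2) succ=(1,0) retry=(2,0)
6 | t2 CAS | counter=3 r=(1,2) succ=(1,1) retry=(2,0)
7 | t2 LOAD | counter=3 r=(1,3) succ=(1,1) retry=(2,0)
8 | t2 CAS | counter=4 r=(1,3) succ=(1,2) retry=(2,0)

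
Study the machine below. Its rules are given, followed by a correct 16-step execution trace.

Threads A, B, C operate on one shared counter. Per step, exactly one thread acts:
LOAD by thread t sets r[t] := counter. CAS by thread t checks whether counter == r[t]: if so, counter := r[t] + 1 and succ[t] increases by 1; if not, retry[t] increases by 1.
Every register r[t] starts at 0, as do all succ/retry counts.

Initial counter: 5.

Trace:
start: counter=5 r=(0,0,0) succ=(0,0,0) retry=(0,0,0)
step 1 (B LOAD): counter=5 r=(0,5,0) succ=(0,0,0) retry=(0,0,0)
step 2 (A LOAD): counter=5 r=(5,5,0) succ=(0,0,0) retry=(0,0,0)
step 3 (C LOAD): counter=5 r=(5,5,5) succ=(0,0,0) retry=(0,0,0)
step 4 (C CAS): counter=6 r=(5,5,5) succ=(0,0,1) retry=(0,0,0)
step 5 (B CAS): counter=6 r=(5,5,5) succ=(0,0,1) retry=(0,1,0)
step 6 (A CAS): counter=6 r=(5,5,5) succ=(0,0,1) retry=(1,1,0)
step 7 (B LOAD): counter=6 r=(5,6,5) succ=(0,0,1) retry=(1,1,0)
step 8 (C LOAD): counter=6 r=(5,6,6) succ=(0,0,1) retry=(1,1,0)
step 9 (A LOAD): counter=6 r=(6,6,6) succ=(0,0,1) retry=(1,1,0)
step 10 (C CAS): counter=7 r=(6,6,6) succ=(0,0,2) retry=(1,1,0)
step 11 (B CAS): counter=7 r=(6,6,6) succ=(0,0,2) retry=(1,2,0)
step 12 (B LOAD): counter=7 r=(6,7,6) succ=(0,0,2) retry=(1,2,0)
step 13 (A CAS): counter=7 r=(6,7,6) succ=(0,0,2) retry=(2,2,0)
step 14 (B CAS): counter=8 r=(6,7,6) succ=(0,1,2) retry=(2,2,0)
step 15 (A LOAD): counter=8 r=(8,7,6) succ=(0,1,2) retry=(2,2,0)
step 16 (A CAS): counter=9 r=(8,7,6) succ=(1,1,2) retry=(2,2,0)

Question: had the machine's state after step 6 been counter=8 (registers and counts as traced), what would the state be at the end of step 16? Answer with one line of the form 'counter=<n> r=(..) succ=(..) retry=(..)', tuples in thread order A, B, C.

state after step 6 := counter=8 r=(5,5,5) succ=(0,0,1) retry=(1,1,0)
step 7 (B LOAD): counter=8 r=(5,8,5) succ=(0,0,1) retry=(1,1,0)
step 8 (C LOAD): counter=8 r=(5,8,8) succ=(0,0,1) retry=(1,1,0)
step 9 (A LOAD): counter=8 r=(8,8,8) succ=(0,0,1) retry=(1,1,0)
step 10 (C CAS): counter=9 r=(8,8,8) succ=(0,0,2) retry=(1,1,0)
step 11 (B CAS): counter=9 r=(8,8,8) succ=(0,0,2) retry=(1,2,0)
step 12 (B LOAD): counter=9 r=(8,9,8) succ=(0,0,2) retry=(1,2,0)
step 13 (A CAS): counter=9 r=(8,9,8) succ=(0,0,2) retry=(2,2,0)
step 14 (B CAS): counter=10 r=(8,9,8) succ=(0,1,2) retry=(2,2,0)
step 15 (A LOAD): counter=10 r=(10,9,8) succ=(0,1,2) retry=(2,2,0)
step 16 (A CAS): counter=11 r=(10,9,8) succ=(1,1,2) retry=(2,2,0)

counter=11 r=(10,9,8) succ=(1,1,2) retry=(2,2,0)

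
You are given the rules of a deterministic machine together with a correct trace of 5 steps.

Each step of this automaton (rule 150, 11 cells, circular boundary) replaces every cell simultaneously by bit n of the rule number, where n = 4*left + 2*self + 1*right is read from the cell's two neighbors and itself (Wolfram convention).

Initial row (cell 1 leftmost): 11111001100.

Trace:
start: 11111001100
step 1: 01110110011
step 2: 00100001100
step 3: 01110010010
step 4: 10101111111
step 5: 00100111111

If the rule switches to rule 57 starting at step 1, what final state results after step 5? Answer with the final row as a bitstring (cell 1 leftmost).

01010010011

(re-executing steps 1..5 under rule 57; state before step 1: 11111001100)
step 1: 10000101010
step 2: 01110010101
step 3: 11001001010
step 4: 10100100101
step 5: 01010010011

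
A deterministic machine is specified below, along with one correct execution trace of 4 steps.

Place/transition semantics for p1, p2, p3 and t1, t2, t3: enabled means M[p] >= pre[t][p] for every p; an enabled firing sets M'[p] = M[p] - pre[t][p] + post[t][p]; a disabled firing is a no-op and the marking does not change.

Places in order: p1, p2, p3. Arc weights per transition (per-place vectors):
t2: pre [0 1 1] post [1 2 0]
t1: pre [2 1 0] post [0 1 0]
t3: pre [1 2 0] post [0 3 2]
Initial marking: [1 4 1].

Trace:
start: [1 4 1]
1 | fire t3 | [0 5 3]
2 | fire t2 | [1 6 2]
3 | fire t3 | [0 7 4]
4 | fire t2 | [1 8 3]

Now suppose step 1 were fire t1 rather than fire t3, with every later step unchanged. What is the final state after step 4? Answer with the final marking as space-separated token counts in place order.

(re-executing from step 1 with the substitution; state before step 1: [1 4 1])
1 | fire t1 | [1 4 1]
2 | fire t2 | [2 5 0]
3 | fire t3 | [1 6 2]
4 | fire t2 | [2 7 1]

2 7 1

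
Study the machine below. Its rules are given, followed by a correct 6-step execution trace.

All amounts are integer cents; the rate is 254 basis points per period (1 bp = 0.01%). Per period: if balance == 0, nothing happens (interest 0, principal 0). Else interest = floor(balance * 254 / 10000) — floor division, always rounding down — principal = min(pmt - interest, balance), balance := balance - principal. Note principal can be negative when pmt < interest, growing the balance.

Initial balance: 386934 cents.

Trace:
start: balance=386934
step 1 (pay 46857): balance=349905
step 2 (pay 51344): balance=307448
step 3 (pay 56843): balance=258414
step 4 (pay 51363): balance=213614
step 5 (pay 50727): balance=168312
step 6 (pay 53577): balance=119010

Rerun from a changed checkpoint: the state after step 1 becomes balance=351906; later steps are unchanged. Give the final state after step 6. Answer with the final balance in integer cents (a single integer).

121279

state after step 1 := balance=351906
step 2 (pay 51344): balance=309500
step 3 (pay 56843): balance=260518
step 4 (pay 51363): balance=215772
step 5 (pay 50727): balance=170525
step 6 (pay 53577): balance=121279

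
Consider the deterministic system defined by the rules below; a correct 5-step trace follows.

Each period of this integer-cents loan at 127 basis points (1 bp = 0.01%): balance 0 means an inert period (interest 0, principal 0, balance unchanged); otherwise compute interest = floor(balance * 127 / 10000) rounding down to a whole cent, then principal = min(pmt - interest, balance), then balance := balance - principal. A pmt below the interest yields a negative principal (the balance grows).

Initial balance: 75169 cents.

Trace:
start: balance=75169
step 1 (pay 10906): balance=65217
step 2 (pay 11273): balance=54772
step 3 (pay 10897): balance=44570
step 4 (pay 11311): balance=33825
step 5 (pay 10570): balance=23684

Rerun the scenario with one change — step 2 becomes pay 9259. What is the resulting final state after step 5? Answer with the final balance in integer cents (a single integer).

25775

(re-executing from step 2 with the substitution; state before step 2: balance=65217)
step 2 (pay 9259): balance=56786
step 3 (pay 10897): balance=46610
step 4 (pay 11311): balance=35890
step 5 (pay 10570): balance=25775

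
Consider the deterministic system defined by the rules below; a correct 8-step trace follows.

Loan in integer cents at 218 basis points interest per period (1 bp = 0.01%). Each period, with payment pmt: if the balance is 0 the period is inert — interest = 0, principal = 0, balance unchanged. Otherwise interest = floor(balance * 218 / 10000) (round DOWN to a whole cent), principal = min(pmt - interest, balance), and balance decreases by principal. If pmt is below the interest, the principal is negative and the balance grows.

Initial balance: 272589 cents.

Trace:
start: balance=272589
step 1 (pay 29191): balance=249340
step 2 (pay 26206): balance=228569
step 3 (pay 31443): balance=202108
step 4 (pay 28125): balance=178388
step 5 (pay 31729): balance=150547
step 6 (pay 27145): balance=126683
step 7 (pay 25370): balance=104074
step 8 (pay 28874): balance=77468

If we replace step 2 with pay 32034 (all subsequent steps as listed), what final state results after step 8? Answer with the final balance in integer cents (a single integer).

70838

(re-executing from step 2 with the substitution; state before step 2: balance=249340)
step 2 (pay 32034): balance=222741
step 3 (pay 31443): balance=196153
step 4 (pay 28125): balance=172304
step 5 (pay 31729): balance=144331
step 6 (pay 27145): balance=120332
step 7 (pay 25370): balance=97585
step 8 (pay 28874): balance=70838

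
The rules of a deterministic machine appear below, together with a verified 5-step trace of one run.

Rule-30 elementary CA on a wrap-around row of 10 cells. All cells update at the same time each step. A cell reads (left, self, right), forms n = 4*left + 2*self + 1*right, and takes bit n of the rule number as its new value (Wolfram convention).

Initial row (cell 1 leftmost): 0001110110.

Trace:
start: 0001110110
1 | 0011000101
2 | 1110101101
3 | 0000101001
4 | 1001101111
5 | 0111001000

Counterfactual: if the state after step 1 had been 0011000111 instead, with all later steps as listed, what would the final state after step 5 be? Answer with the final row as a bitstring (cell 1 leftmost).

1101001011

state after step 1 := 0011000111
2 | 1110101100
3 | 1000101011
4 | 0101101010
5 | 1101001011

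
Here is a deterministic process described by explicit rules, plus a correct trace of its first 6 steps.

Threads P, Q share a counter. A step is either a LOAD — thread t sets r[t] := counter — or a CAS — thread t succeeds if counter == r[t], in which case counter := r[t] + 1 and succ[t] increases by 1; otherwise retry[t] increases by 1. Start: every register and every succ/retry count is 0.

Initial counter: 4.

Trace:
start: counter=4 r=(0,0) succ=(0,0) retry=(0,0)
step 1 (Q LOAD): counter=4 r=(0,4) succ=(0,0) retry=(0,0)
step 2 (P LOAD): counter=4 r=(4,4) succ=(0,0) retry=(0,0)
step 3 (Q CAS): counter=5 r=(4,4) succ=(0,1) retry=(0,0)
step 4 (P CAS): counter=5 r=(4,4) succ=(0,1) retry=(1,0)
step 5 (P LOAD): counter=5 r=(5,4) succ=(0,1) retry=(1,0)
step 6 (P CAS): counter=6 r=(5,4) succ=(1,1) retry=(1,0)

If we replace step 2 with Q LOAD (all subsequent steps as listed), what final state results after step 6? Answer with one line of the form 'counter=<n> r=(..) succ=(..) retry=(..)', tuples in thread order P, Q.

(re-executing from step 2 with the substitution; state before step 2: counter=4 r=(0,4) succ=(0,0) retry=(0,0))
step 2 (Q LOAD): counter=4 r=(0,4) succ=(0,0) retry=(0,0)
step 3 (Q CAS): counter=5 r=(0,4) succ=(0,1) retry=(0,0)
step 4 (P CAS): counter=5 r=(0,4) succ=(0,1) retry=(1,0)
step 5 (P LOAD): counter=5 r=(5,4) succ=(0,1) retry=(1,0)
step 6 (P CAS): counter=6 r=(5,4) succ=(1,1) retry=(1,0)

counter=6 r=(5,4) succ=(1,1) retry=(1,0)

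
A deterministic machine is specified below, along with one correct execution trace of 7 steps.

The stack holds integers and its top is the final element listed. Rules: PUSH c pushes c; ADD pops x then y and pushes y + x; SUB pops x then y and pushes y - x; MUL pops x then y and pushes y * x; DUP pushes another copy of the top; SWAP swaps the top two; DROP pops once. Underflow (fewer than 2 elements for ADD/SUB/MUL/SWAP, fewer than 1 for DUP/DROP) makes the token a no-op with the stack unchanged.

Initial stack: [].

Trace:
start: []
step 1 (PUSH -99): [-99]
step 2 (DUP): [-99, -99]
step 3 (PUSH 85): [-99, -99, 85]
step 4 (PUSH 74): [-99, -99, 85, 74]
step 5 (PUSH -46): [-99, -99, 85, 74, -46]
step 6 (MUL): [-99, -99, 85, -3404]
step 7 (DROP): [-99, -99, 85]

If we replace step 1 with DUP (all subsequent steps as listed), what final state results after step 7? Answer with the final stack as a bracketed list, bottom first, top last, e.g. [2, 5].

[85]

(re-executing from step 1 with the substitution; state before step 1: [])
step 1 (DUP): []
step 2 (DUP): []
step 3 (PUSH 85): [85]
step 4 (PUSH 74): [85, 74]
step 5 (PUSH -46): [85, 74, -46]
step 6 (MUL): [85, -3404]
step 7 (DROP): [85]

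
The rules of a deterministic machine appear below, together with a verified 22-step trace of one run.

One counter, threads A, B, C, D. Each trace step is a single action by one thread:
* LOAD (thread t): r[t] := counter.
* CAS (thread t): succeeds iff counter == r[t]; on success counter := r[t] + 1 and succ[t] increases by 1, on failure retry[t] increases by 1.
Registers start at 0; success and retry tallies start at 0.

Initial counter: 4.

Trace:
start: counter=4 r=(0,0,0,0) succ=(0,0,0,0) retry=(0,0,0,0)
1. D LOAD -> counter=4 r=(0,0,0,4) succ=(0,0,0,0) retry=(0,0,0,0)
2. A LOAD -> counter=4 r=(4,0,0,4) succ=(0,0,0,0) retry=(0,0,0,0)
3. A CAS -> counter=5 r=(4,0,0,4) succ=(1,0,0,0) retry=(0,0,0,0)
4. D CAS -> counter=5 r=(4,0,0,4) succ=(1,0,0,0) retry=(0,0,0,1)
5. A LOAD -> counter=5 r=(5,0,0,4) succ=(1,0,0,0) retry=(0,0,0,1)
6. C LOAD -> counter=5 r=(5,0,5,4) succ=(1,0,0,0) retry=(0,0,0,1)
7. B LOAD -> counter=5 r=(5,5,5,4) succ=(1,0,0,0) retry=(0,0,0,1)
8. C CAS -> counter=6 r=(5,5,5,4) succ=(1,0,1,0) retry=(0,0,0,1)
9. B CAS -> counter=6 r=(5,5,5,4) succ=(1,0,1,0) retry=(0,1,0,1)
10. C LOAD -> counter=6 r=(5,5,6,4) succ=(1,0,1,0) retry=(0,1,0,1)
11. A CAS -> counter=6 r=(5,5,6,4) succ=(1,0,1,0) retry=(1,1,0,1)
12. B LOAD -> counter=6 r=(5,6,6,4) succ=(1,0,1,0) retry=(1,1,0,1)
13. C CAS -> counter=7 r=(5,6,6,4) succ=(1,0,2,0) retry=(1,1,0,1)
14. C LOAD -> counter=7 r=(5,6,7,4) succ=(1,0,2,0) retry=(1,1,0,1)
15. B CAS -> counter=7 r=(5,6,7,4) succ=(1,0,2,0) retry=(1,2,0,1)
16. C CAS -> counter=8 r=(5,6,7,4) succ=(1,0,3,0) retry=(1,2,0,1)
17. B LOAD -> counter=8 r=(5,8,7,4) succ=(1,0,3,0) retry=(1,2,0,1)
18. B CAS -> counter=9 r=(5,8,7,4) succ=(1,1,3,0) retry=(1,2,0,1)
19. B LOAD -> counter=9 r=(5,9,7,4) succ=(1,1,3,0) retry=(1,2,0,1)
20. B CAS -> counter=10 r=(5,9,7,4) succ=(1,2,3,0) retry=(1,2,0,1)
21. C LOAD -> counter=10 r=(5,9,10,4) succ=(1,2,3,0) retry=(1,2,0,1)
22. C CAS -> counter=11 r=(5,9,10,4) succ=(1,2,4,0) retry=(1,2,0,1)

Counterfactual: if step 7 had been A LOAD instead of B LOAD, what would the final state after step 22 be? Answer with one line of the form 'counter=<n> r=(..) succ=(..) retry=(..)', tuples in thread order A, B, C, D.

(re-executing from step 7 with the substitution; state before step 7: counter=5 r=(5,0,5,4) succ=(1,0,0,0) retry=(0,0,0,1))
7. A LOAD -> counter=5 r=(5,0,5,4) succ=(1,0,0,0) retry=(0,0,0,1)
8. C CAS -> counter=6 r=(5,0,5,4) succ=(1,0,1,0) retry=(0,0,0,1)
9. B CAS -> counter=6 r=(5,0,5,4) succ=(1,0,1,0) retry=(0,1,0,1)
10. C LOAD -> counter=6 r=(5,0,6,4) succ=(1,0,1,0) retry=(0,1,0,1)
11. A CAS -> counter=6 r=(5,0,6,4) succ=(1,0,1,0) retry=(1,1,0,1)
12. B LOAD -> counter=6 r=(5,6,6,4) succ=(1,0,1,0) retry=(1,1,0,1)
13. C CAS -> counter=7 r=(5,6,6,4) succ=(1,0,2,0) retry=(1,1,0,1)
14. C LOAD -> counter=7 r=(5,6,7,4) succ=(1,0,2,0) retry=(1,1,0,1)
15. B CAS -> counter=7 r=(5,6,7,4) succ=(1,0,2,0) retry=(1,2,0,1)
16. C CAS -> counter=8 r=(5,6,7,4) succ=(1,0,3,0) retry=(1,2,0,1)
17. B LOAD -> counter=8 r=(5,8,7,4) succ=(1,0,3,0) retry=(1,2,0,1)
18. B CAS -> counter=9 r=(5,8,7,4) succ=(1,1,3,0) retry=(1,2,0,1)
19. B LOAD -> counter=9 r=(5,9,7,4) succ=(1,1,3,0) retry=(1,2,0,1)
20. B CAS -> counter=10 r=(5,9,7,4) succ=(1,2,3,0) retry=(1,2,0,1)
21. C LOAD -> counter=10 r=(5,9,10,4) succ=(1,2,3,0) retry=(1,2,0,1)
22. C CAS -> counter=11 r=(5,9,10,4) succ=(1,2,4,0) retry=(1,2,0,1)

counter=11 r=(5,9,10,4) succ=(1,2,4,0) retry=(1,2,0,1)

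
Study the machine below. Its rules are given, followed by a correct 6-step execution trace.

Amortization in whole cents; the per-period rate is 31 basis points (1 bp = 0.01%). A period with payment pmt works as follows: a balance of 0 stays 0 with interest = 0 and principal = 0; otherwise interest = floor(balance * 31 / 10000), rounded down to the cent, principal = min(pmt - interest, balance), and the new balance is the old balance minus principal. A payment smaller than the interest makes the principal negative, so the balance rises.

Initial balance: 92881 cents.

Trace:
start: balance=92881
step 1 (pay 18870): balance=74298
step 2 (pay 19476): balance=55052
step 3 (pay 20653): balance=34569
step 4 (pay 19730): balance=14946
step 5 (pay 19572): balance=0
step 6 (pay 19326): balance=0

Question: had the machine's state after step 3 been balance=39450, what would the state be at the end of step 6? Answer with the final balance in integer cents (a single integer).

0

state after step 3 := balance=39450
step 4 (pay 19730): balance=19842
step 5 (pay 19572): balance=331
step 6 (pay 19326): balance=0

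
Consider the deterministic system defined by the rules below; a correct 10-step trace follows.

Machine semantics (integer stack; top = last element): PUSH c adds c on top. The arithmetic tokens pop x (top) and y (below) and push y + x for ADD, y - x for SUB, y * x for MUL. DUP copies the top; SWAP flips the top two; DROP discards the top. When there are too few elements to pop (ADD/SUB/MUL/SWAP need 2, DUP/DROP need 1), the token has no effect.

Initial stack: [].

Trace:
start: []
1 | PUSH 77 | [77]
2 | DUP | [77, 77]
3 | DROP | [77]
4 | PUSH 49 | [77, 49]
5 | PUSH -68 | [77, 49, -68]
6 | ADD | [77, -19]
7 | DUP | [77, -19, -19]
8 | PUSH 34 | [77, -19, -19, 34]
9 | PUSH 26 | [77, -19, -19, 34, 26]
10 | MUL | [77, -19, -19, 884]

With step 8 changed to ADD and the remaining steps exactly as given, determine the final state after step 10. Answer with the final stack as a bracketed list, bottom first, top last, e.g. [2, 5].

[77, -988]

(re-executing from step 8 with the substitution; state before step 8: [77, -19, -19])
8 | ADD | [77, -38]
9 | PUSH 26 | [77, -38, 26]
10 | MUL | [77, -988]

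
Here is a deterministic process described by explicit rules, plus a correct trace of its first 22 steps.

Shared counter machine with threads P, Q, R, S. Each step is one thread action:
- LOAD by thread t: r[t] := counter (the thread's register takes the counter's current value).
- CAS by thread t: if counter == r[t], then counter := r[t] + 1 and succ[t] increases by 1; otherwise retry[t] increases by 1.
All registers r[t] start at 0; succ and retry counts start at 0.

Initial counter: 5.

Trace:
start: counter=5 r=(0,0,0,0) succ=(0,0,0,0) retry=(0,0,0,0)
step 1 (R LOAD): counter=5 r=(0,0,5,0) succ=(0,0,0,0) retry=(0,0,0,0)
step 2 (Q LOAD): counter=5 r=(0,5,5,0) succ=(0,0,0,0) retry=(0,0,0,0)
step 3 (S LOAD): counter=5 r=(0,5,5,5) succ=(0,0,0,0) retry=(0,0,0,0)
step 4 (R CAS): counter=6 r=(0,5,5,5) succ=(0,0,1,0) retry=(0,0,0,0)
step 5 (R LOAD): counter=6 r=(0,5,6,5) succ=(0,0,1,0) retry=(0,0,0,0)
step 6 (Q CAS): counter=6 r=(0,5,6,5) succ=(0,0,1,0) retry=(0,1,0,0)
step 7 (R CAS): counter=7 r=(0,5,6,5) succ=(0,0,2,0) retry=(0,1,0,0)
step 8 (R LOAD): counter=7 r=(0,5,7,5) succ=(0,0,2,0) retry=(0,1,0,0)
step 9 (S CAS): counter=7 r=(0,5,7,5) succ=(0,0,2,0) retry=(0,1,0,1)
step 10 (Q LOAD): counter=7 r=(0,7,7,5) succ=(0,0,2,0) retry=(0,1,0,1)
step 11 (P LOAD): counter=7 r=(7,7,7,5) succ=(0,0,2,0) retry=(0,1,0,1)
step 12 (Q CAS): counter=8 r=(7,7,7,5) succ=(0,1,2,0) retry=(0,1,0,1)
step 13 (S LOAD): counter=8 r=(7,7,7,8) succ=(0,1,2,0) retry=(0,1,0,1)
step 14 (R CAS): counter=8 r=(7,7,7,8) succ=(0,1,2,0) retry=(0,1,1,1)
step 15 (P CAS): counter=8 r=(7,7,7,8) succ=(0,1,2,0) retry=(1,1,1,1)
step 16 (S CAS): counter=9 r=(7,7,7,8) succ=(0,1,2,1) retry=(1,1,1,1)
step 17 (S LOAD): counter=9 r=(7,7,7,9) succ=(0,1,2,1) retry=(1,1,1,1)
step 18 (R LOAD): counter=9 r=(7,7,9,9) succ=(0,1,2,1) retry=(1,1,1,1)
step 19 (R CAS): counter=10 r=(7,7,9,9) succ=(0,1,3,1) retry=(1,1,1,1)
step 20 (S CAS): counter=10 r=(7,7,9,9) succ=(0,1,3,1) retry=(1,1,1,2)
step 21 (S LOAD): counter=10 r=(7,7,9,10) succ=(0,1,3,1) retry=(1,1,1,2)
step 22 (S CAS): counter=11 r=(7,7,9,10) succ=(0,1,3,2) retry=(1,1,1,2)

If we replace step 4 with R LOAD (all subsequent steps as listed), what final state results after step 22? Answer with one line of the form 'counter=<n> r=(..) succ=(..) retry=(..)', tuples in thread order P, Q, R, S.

counter=10 r=(6,6,8,9) succ=(0,2,1,2) retry=(1,0,2,2)

(re-executing from step 4 with the substitution; state before step 4: counter=5 r=(0,5,5,5) succ=(0,0,0,0) retry=(0,0,0,0))
step 4 (R LOAD): counter=5 r=(0,5,5,5) succ=(0,0,0,0) retry=(0,0,0,0)
step 5 (R LOAD): counter=5 r=(0,5,5,5) succ=(0,0,0,0) retry=(0,0,0,0)
step 6 (Q CAS): counter=6 r=(0,5,5,5) succ=(0,1,0,0) retry=(0,0,0,0)
step 7 (R CAS): counter=6 r=(0,5,5,5) succ=(0,1,0,0) retry=(0,0,1,0)
step 8 (R LOAD): counter=6 r=(0,5,6,5) succ=(0,1,0,0) retry=(0,0,1,0)
step 9 (S CAS): counter=6 r=(0,5,6,5) succ=(0,1,0,0) retry=(0,0,1,1)
step 10 (Q LOAD): counter=6 r=(0,6,6,5) succ=(0,1,0,0) retry=(0,0,1,1)
step 11 (P LOAD): counter=6 r=(6,6,6,5) succ=(0,1,0,0) retry=(0,0,1,1)
step 12 (Q CAS): counter=7 r=(6,6,6,5) succ=(0,2,0,0) retry=(0,0,1,1)
step 13 (S LOAD): counter=7 r=(6,6,6,7) succ=(0,2,0,0) retry=(0,0,1,1)
step 14 (R CAS): counter=7 r=(6,6,6,7) succ=(0,2,0,0) retry=(0,0,2,1)
step 15 (P CAS): counter=7 r=(6,6,6,7) succ=(0,2,0,0) retry=(1,0,2,1)
step 16 (S CAS): counter=8 r=(6,6,6,7) succ=(0,2,0,1) retry=(1,0,2,1)
step 17 (S LOAD): counter=8 r=(6,6,6,8) succ=(0,2,0,1) retry=(1,0,2,1)
step 18 (R LOAD): counter=8 r=(6,6,8,8) succ=(0,2,0,1) retry=(1,0,2,1)
step 19 (R CAS): counter=9 r=(6,6,8,8) succ=(0,2,1,1) retry=(1,0,2,1)
step 20 (S CAS): counter=9 r=(6,6,8,8) succ=(0,2,1,1) retry=(1,0,2,2)
step 21 (S LOAD): counter=9 r=(6,6,8,9) succ=(0,2,1,1) retry=(1,0,2,2)
step 22 (S CAS): counter=10 r=(6,6,8,9) succ=(0,2,1,2) retry=(1,0,2,2)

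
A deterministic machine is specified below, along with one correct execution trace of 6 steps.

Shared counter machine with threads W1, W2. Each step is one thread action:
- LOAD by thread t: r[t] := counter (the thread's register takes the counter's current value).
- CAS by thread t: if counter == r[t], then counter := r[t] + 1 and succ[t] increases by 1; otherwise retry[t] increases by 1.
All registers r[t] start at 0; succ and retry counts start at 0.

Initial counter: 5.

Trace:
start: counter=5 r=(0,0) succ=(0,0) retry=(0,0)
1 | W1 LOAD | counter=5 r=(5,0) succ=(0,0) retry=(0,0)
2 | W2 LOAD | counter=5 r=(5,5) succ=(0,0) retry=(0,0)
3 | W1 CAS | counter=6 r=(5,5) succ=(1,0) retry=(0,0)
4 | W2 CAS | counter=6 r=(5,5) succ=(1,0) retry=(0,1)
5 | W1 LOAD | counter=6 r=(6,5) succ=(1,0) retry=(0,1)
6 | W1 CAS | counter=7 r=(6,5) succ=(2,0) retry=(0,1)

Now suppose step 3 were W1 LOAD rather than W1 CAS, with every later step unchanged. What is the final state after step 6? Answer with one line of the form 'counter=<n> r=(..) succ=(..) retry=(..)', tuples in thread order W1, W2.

(re-executing from step 3 with the substitution; state before step 3: counter=5 r=(5,5) succ=(0,0) retry=(0,0))
3 | W1 LOAD | counter=5 r=(5,5) succ=(0,0) retry=(0,0)
4 | W2 CAS | counter=6 r=(5,5) succ=(0,1) retry=(0,0)
5 | W1 LOAD | counter=6 r=(6,5) succ=(0,1) retry=(0,0)
6 | W1 CAS | counter=7 r=(6,5) succ=(1,1) retry=(0,0)

counter=7 r=(6,5) succ=(1,1) retry=(0,0)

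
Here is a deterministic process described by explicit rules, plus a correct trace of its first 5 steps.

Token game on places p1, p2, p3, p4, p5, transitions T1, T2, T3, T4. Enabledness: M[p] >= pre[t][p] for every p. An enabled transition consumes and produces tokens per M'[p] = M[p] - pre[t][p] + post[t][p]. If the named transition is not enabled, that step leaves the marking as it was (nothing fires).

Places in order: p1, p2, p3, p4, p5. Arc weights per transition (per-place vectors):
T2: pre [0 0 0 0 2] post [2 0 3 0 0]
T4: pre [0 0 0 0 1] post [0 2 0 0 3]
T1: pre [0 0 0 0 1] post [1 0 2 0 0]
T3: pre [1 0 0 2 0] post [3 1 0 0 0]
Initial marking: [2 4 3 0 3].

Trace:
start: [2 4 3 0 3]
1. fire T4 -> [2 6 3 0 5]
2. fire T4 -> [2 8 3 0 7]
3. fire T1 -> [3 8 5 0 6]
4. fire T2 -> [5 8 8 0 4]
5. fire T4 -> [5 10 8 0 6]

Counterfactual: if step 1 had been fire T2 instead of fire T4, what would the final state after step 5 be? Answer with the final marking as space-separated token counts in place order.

7 6 11 0 0

(re-executing from step 1 with the substitution; state before step 1: [2 4 3 0 3])
1. fire T2 -> [4 4 6 0 1]
2. fire T4 -> [4 6 6 0 3]
3. fire T1 -> [5 6 8 0 2]
4. fire T2 -> [7 6 11 0 0]
5. fire T4 -> [7 6 11 0 0]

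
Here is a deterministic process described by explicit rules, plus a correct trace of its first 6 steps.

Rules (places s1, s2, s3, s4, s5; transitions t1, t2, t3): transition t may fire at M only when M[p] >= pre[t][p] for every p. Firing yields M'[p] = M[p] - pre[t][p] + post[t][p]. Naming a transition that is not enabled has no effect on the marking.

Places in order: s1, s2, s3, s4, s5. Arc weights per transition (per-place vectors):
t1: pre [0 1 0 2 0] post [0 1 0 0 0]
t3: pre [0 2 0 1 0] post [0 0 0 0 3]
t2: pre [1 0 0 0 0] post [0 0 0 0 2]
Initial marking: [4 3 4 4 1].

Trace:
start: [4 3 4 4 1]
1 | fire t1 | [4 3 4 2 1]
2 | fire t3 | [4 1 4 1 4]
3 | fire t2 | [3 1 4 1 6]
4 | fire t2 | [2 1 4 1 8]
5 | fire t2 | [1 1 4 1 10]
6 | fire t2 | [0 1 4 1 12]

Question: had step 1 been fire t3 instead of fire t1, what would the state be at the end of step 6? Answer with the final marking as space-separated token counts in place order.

(re-executing from step 1 with the substitution; state before step 1: [4 3 4 4 1])
1 | fire t3 | [4 1 4 3 4]
2 | fire t3 | [4 1 4 3 4]
3 | fire t2 | [3 1 4 3 6]
4 | fire t2 | [2 1 4 3 8]
5 | fire t2 | [1 1 4 3 10]
6 | fire t2 | [0 1 4 3 12]

0 1 4 3 12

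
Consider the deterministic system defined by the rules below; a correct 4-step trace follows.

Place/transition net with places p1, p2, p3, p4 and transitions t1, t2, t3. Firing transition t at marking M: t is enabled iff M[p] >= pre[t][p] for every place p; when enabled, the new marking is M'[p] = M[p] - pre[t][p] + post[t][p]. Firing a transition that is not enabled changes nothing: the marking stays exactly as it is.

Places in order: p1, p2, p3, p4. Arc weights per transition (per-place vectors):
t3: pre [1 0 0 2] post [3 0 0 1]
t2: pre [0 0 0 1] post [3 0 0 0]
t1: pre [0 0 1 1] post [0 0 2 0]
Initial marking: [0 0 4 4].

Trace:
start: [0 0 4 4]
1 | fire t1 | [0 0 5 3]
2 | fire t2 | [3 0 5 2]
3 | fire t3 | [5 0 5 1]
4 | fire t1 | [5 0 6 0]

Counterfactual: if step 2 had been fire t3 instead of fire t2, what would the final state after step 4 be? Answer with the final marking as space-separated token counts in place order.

0 0 6 2

(re-executing from step 2 with the substitution; state before step 2: [0 0 5 3])
2 | fire t3 | [0 0 5 3]
3 | fire t3 | [0 0 5 3]
4 | fire t1 | [0 0 6 2]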